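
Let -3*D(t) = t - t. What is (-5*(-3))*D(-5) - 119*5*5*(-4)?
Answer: 11900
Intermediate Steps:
D(t) = 0 (D(t) = -(t - t)/3 = -⅓*0 = 0)
(-5*(-3))*D(-5) - 119*5*5*(-4) = -5*(-3)*0 - 119*5*5*(-4) = 15*0 - 2975*(-4) = 0 - 119*(-100) = 0 + 11900 = 11900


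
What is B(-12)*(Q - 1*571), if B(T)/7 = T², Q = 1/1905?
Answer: -365485344/635 ≈ -5.7557e+5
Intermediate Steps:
Q = 1/1905 ≈ 0.00052493
B(T) = 7*T²
B(-12)*(Q - 1*571) = (7*(-12)²)*(1/1905 - 1*571) = (7*144)*(1/1905 - 571) = 1008*(-1087754/1905) = -365485344/635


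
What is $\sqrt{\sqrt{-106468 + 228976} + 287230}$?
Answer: $\sqrt{287230 + 6 \sqrt{3403}} \approx 536.26$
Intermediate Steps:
$\sqrt{\sqrt{-106468 + 228976} + 287230} = \sqrt{\sqrt{122508} + 287230} = \sqrt{6 \sqrt{3403} + 287230} = \sqrt{287230 + 6 \sqrt{3403}}$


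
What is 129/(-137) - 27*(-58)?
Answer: 214413/137 ≈ 1565.1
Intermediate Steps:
129/(-137) - 27*(-58) = 129*(-1/137) + 1566 = -129/137 + 1566 = 214413/137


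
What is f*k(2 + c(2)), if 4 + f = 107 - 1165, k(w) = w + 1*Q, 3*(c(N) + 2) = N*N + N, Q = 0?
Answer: -2124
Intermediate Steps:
c(N) = -2 + N/3 + N²/3 (c(N) = -2 + (N*N + N)/3 = -2 + (N² + N)/3 = -2 + (N + N²)/3 = -2 + (N/3 + N²/3) = -2 + N/3 + N²/3)
k(w) = w (k(w) = w + 1*0 = w + 0 = w)
f = -1062 (f = -4 + (107 - 1165) = -4 - 1058 = -1062)
f*k(2 + c(2)) = -1062*(2 + (-2 + (⅓)*2 + (⅓)*2²)) = -1062*(2 + (-2 + ⅔ + (⅓)*4)) = -1062*(2 + (-2 + ⅔ + 4/3)) = -1062*(2 + 0) = -1062*2 = -2124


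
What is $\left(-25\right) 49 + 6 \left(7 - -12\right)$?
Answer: $-1111$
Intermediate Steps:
$\left(-25\right) 49 + 6 \left(7 - -12\right) = -1225 + 6 \left(7 + 12\right) = -1225 + 6 \cdot 19 = -1225 + 114 = -1111$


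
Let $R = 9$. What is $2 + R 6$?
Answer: $56$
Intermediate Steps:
$2 + R 6 = 2 + 9 \cdot 6 = 2 + 54 = 56$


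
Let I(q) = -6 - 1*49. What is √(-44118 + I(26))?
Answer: I*√44173 ≈ 210.17*I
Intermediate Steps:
I(q) = -55 (I(q) = -6 - 49 = -55)
√(-44118 + I(26)) = √(-44118 - 55) = √(-44173) = I*√44173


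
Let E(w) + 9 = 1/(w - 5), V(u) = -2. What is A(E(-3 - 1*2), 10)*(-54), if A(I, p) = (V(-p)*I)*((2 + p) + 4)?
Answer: -78624/5 ≈ -15725.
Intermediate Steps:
E(w) = -9 + 1/(-5 + w) (E(w) = -9 + 1/(w - 5) = -9 + 1/(-5 + w))
A(I, p) = -2*I*(6 + p) (A(I, p) = (-2*I)*((2 + p) + 4) = (-2*I)*(6 + p) = -2*I*(6 + p))
A(E(-3 - 1*2), 10)*(-54) = -2*(46 - 9*(-3 - 1*2))/(-5 + (-3 - 1*2))*(6 + 10)*(-54) = -2*(46 - 9*(-3 - 2))/(-5 + (-3 - 2))*16*(-54) = -2*(46 - 9*(-5))/(-5 - 5)*16*(-54) = -2*(46 + 45)/(-10)*16*(-54) = -2*(-⅒*91)*16*(-54) = -2*(-91/10)*16*(-54) = (1456/5)*(-54) = -78624/5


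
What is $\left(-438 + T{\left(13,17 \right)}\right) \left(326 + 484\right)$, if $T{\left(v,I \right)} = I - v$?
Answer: $-351540$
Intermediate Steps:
$\left(-438 + T{\left(13,17 \right)}\right) \left(326 + 484\right) = \left(-438 + \left(17 - 13\right)\right) \left(326 + 484\right) = \left(-438 + \left(17 - 13\right)\right) 810 = \left(-438 + 4\right) 810 = \left(-434\right) 810 = -351540$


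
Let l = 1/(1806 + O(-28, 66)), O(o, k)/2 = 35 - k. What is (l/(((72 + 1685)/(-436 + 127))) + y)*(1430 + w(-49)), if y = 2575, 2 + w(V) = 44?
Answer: 725910846772/191513 ≈ 3.7904e+6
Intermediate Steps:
w(V) = 42 (w(V) = -2 + 44 = 42)
O(o, k) = 70 - 2*k (O(o, k) = 2*(35 - k) = 70 - 2*k)
l = 1/1744 (l = 1/(1806 + (70 - 2*66)) = 1/(1806 + (70 - 132)) = 1/(1806 - 62) = 1/1744 ≈ 0.00057339)
(l/(((72 + 1685)/(-436 + 127))) + y)*(1430 + w(-49)) = (1/(1744*(((72 + 1685)/(-436 + 127)))) + 2575)*(1430 + 42) = (1/(1744*((1757/(-309)))) + 2575)*1472 = (1/(1744*((1757*(-1/309)))) + 2575)*1472 = (1/(1744*(-1757/309)) + 2575)*1472 = ((1/1744)*(-309/1757) + 2575)*1472 = (-309/3064208 + 2575)*1472 = (7890335291/3064208)*1472 = 725910846772/191513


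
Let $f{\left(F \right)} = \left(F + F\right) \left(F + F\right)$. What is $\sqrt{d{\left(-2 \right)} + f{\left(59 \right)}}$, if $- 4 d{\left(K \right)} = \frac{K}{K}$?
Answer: $\frac{\sqrt{55695}}{2} \approx 118.0$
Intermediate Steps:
$d{\left(K \right)} = - \frac{1}{4}$ ($d{\left(K \right)} = - \frac{K \frac{1}{K}}{4} = \left(- \frac{1}{4}\right) 1 = - \frac{1}{4}$)
$f{\left(F \right)} = 4 F^{2}$ ($f{\left(F \right)} = 2 F 2 F = 4 F^{2}$)
$\sqrt{d{\left(-2 \right)} + f{\left(59 \right)}} = \sqrt{- \frac{1}{4} + 4 \cdot 59^{2}} = \sqrt{- \frac{1}{4} + 4 \cdot 3481} = \sqrt{- \frac{1}{4} + 13924} = \sqrt{\frac{55695}{4}} = \frac{\sqrt{55695}}{2}$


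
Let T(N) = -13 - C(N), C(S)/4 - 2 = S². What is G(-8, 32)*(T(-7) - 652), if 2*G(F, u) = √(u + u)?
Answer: -3476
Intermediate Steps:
C(S) = 8 + 4*S²
G(F, u) = √2*√u/2 (G(F, u) = √(u + u)/2 = √(2*u)/2 = (√2*√u)/2 = √2*√u/2)
T(N) = -21 - 4*N² (T(N) = -13 - (8 + 4*N²) = -13 + (-8 - 4*N²) = -21 - 4*N²)
G(-8, 32)*(T(-7) - 652) = (√2*√32/2)*((-21 - 4*(-7)²) - 652) = (√2*(4*√2)/2)*((-21 - 4*49) - 652) = 4*((-21 - 196) - 652) = 4*(-217 - 652) = 4*(-869) = -3476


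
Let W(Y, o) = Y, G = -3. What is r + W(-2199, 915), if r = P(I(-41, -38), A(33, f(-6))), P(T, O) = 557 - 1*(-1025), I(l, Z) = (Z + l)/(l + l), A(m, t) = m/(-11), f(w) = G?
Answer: -617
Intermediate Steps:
f(w) = -3
A(m, t) = -m/11 (A(m, t) = m*(-1/11) = -m/11)
I(l, Z) = (Z + l)/(2*l) (I(l, Z) = (Z + l)/((2*l)) = (Z + l)*(1/(2*l)) = (Z + l)/(2*l))
P(T, O) = 1582 (P(T, O) = 557 + 1025 = 1582)
r = 1582
r + W(-2199, 915) = 1582 - 2199 = -617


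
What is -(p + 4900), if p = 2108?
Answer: -7008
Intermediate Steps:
-(p + 4900) = -(2108 + 4900) = -1*7008 = -7008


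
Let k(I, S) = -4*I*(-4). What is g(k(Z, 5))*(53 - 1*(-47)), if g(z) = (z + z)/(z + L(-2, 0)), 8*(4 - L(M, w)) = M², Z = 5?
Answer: 32000/167 ≈ 191.62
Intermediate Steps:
k(I, S) = 16*I
L(M, w) = 4 - M²/8
g(z) = 2*z/(7/2 + z) (g(z) = (z + z)/(z + (4 - ⅛*(-2)²)) = (2*z)/(z + (4 - ⅛*4)) = (2*z)/(z + (4 - ½)) = (2*z)/(z + 7/2) = (2*z)/(7/2 + z) = 2*z/(7/2 + z))
g(k(Z, 5))*(53 - 1*(-47)) = (4*(16*5)/(7 + 2*(16*5)))*(53 - 1*(-47)) = (4*80/(7 + 2*80))*(53 + 47) = (4*80/(7 + 160))*100 = (4*80/167)*100 = (4*80*(1/167))*100 = (320/167)*100 = 32000/167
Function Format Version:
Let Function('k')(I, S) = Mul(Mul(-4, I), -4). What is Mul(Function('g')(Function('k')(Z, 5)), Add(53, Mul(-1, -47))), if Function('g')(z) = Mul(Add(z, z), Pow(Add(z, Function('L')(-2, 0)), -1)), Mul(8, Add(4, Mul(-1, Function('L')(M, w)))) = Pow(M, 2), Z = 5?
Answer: Rational(32000, 167) ≈ 191.62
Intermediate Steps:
Function('k')(I, S) = Mul(16, I)
Function('L')(M, w) = Add(4, Mul(Rational(-1, 8), Pow(M, 2)))
Function('g')(z) = Mul(2, z, Pow(Add(Rational(7, 2), z), -1)) (Function('g')(z) = Mul(Add(z, z), Pow(Add(z, Add(4, Mul(Rational(-1, 8), Pow(-2, 2)))), -1)) = Mul(Mul(2, z), Pow(Add(z, Add(4, Mul(Rational(-1, 8), 4))), -1)) = Mul(Mul(2, z), Pow(Add(z, Add(4, Rational(-1, 2))), -1)) = Mul(Mul(2, z), Pow(Add(z, Rational(7, 2)), -1)) = Mul(Mul(2, z), Pow(Add(Rational(7, 2), z), -1)) = Mul(2, z, Pow(Add(Rational(7, 2), z), -1)))
Mul(Function('g')(Function('k')(Z, 5)), Add(53, Mul(-1, -47))) = Mul(Mul(4, Mul(16, 5), Pow(Add(7, Mul(2, Mul(16, 5))), -1)), Add(53, Mul(-1, -47))) = Mul(Mul(4, 80, Pow(Add(7, Mul(2, 80)), -1)), Add(53, 47)) = Mul(Mul(4, 80, Pow(Add(7, 160), -1)), 100) = Mul(Mul(4, 80, Pow(167, -1)), 100) = Mul(Mul(4, 80, Rational(1, 167)), 100) = Mul(Rational(320, 167), 100) = Rational(32000, 167)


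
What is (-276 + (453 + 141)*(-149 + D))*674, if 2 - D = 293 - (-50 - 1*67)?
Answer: -223184316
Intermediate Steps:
D = -408 (D = 2 - (293 - (-50 - 1*67)) = 2 - (293 - (-50 - 67)) = 2 - (293 - 1*(-117)) = 2 - (293 + 117) = 2 - 1*410 = 2 - 410 = -408)
(-276 + (453 + 141)*(-149 + D))*674 = (-276 + (453 + 141)*(-149 - 408))*674 = (-276 + 594*(-557))*674 = (-276 - 330858)*674 = -331134*674 = -223184316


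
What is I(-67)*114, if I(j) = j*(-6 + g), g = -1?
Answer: 53466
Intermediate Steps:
I(j) = -7*j (I(j) = j*(-6 - 1) = j*(-7) = -7*j)
I(-67)*114 = -7*(-67)*114 = 469*114 = 53466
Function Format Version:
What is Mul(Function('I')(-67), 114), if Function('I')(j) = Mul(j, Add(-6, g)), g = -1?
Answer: 53466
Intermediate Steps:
Function('I')(j) = Mul(-7, j) (Function('I')(j) = Mul(j, Add(-6, -1)) = Mul(j, -7) = Mul(-7, j))
Mul(Function('I')(-67), 114) = Mul(Mul(-7, -67), 114) = Mul(469, 114) = 53466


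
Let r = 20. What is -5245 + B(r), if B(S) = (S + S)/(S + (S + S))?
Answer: -15733/3 ≈ -5244.3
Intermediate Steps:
B(S) = 2/3 (B(S) = (2*S)/(S + 2*S) = (2*S)/((3*S)) = (2*S)*(1/(3*S)) = 2/3)
-5245 + B(r) = -5245 + 2/3 = -15733/3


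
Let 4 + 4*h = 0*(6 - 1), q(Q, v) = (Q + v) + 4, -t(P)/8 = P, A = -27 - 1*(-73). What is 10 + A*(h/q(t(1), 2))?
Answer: 33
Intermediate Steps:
A = 46 (A = -27 + 73 = 46)
t(P) = -8*P
q(Q, v) = 4 + Q + v
h = -1 (h = -1 + (0*(6 - 1))/4 = -1 + (0*5)/4 = -1 + (¼)*0 = -1 + 0 = -1)
10 + A*(h/q(t(1), 2)) = 10 + 46*(-1/(4 - 8*1 + 2)) = 10 + 46*(-1/(4 - 8 + 2)) = 10 + 46*(-1/(-2)) = 10 + 46*(-1*(-½)) = 10 + 46*(½) = 10 + 23 = 33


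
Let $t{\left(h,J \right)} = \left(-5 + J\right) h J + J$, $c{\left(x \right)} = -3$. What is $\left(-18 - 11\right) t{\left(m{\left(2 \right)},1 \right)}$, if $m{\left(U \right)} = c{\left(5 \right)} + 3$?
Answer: $-29$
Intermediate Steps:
$m{\left(U \right)} = 0$ ($m{\left(U \right)} = -3 + 3 = 0$)
$t{\left(h,J \right)} = J + J h \left(-5 + J\right)$ ($t{\left(h,J \right)} = h \left(-5 + J\right) J + J = J h \left(-5 + J\right) + J = J + J h \left(-5 + J\right)$)
$\left(-18 - 11\right) t{\left(m{\left(2 \right)},1 \right)} = \left(-18 - 11\right) 1 \left(1 - 0 + 1 \cdot 0\right) = - 29 \cdot 1 \left(1 + 0 + 0\right) = - 29 \cdot 1 \cdot 1 = \left(-29\right) 1 = -29$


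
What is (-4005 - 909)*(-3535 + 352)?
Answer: 15641262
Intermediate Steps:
(-4005 - 909)*(-3535 + 352) = -4914*(-3183) = 15641262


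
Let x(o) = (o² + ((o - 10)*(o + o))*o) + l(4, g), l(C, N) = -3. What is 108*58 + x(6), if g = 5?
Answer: 6009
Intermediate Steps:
x(o) = -3 + o² + 2*o²*(-10 + o) (x(o) = (o² + ((o - 10)*(o + o))*o) - 3 = (o² + ((-10 + o)*(2*o))*o) - 3 = (o² + (2*o*(-10 + o))*o) - 3 = (o² + 2*o²*(-10 + o)) - 3 = -3 + o² + 2*o²*(-10 + o))
108*58 + x(6) = 108*58 + (-3 - 19*6² + 2*6³) = 6264 + (-3 - 19*36 + 2*216) = 6264 + (-3 - 684 + 432) = 6264 - 255 = 6009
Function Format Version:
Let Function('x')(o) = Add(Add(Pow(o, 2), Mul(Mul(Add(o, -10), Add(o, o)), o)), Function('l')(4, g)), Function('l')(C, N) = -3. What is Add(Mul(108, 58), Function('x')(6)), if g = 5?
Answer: 6009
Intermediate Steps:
Function('x')(o) = Add(-3, Pow(o, 2), Mul(2, Pow(o, 2), Add(-10, o))) (Function('x')(o) = Add(Add(Pow(o, 2), Mul(Mul(Add(o, -10), Add(o, o)), o)), -3) = Add(Add(Pow(o, 2), Mul(Mul(Add(-10, o), Mul(2, o)), o)), -3) = Add(Add(Pow(o, 2), Mul(Mul(2, o, Add(-10, o)), o)), -3) = Add(Add(Pow(o, 2), Mul(2, Pow(o, 2), Add(-10, o))), -3) = Add(-3, Pow(o, 2), Mul(2, Pow(o, 2), Add(-10, o))))
Add(Mul(108, 58), Function('x')(6)) = Add(Mul(108, 58), Add(-3, Mul(-19, Pow(6, 2)), Mul(2, Pow(6, 3)))) = Add(6264, Add(-3, Mul(-19, 36), Mul(2, 216))) = Add(6264, Add(-3, -684, 432)) = Add(6264, -255) = 6009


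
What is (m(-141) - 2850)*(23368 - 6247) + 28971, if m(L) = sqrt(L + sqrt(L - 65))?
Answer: -48765879 + 17121*sqrt(-141 + I*sqrt(206)) ≈ -4.8756e+7 + 2.0356e+5*I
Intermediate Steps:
m(L) = sqrt(L + sqrt(-65 + L))
(m(-141) - 2850)*(23368 - 6247) + 28971 = (sqrt(-141 + sqrt(-65 - 141)) - 2850)*(23368 - 6247) + 28971 = (sqrt(-141 + sqrt(-206)) - 2850)*17121 + 28971 = (sqrt(-141 + I*sqrt(206)) - 2850)*17121 + 28971 = (-2850 + sqrt(-141 + I*sqrt(206)))*17121 + 28971 = (-48794850 + 17121*sqrt(-141 + I*sqrt(206))) + 28971 = -48765879 + 17121*sqrt(-141 + I*sqrt(206))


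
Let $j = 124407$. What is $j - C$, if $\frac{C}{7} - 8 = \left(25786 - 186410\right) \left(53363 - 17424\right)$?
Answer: $40408785903$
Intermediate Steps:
$C = -40408661496$ ($C = 56 + 7 \left(25786 - 186410\right) \left(53363 - 17424\right) = 56 + 7 \left(\left(-160624\right) 35939\right) = 56 + 7 \left(-5772665936\right) = 56 - 40408661552 = -40408661496$)
$j - C = 124407 - -40408661496 = 124407 + 40408661496 = 40408785903$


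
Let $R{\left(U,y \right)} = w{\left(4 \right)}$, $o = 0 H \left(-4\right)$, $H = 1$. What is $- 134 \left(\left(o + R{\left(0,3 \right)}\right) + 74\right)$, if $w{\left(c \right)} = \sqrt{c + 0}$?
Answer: $-10184$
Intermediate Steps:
$o = 0$ ($o = 0 \cdot 1 \left(-4\right) = 0 \left(-4\right) = 0$)
$w{\left(c \right)} = \sqrt{c}$
$R{\left(U,y \right)} = 2$ ($R{\left(U,y \right)} = \sqrt{4} = 2$)
$- 134 \left(\left(o + R{\left(0,3 \right)}\right) + 74\right) = - 134 \left(\left(0 + 2\right) + 74\right) = - 134 \left(2 + 74\right) = \left(-134\right) 76 = -10184$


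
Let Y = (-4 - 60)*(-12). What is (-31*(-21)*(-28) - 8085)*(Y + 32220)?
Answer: -868013244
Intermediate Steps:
Y = 768 (Y = -64*(-12) = 768)
(-31*(-21)*(-28) - 8085)*(Y + 32220) = (-31*(-21)*(-28) - 8085)*(768 + 32220) = (651*(-28) - 8085)*32988 = (-18228 - 8085)*32988 = -26313*32988 = -868013244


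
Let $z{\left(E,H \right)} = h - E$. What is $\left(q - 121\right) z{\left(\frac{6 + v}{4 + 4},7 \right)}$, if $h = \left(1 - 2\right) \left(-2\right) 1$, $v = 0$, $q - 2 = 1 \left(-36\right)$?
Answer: $- \frac{775}{4} \approx -193.75$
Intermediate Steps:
$q = -34$ ($q = 2 + 1 \left(-36\right) = 2 - 36 = -34$)
$h = 2$ ($h = \left(-1\right) \left(-2\right) 1 = 2 \cdot 1 = 2$)
$z{\left(E,H \right)} = 2 - E$
$\left(q - 121\right) z{\left(\frac{6 + v}{4 + 4},7 \right)} = \left(-34 - 121\right) \left(2 - \frac{6 + 0}{4 + 4}\right) = - 155 \left(2 - \frac{6}{8}\right) = - 155 \left(2 - 6 \cdot \frac{1}{8}\right) = - 155 \left(2 - \frac{3}{4}\right) = \left(-155\right) \frac{5}{4} = - \frac{775}{4}$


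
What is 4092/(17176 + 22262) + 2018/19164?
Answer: 1463009/6998054 ≈ 0.20906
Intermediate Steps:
4092/(17176 + 22262) + 2018/19164 = 4092/39438 + 2018*(1/19164) = 4092*(1/39438) + 1009/9582 = 682/6573 + 1009/9582 = 1463009/6998054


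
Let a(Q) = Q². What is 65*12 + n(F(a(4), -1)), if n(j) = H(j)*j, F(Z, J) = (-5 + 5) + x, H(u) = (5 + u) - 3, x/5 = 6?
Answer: 1740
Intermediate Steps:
x = 30 (x = 5*6 = 30)
H(u) = 2 + u
F(Z, J) = 30 (F(Z, J) = (-5 + 5) + 30 = 0 + 30 = 30)
n(j) = j*(2 + j) (n(j) = (2 + j)*j = j*(2 + j))
65*12 + n(F(a(4), -1)) = 65*12 + 30*(2 + 30) = 780 + 30*32 = 780 + 960 = 1740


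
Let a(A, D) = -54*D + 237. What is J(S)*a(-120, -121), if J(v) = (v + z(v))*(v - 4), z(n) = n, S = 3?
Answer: -40626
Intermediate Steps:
a(A, D) = 237 - 54*D
J(v) = 2*v*(-4 + v) (J(v) = (v + v)*(v - 4) = (2*v)*(-4 + v) = 2*v*(-4 + v))
J(S)*a(-120, -121) = (2*3*(-4 + 3))*(237 - 54*(-121)) = (2*3*(-1))*(237 + 6534) = -6*6771 = -40626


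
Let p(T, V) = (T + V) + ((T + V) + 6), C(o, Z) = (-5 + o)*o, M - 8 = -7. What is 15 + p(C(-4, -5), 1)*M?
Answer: 95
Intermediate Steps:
M = 1 (M = 8 - 7 = 1)
C(o, Z) = o*(-5 + o)
p(T, V) = 6 + 2*T + 2*V (p(T, V) = (T + V) + (6 + T + V) = 6 + 2*T + 2*V)
15 + p(C(-4, -5), 1)*M = 15 + (6 + 2*(-4*(-5 - 4)) + 2*1)*1 = 15 + (6 + 2*(-4*(-9)) + 2)*1 = 15 + (6 + 2*36 + 2)*1 = 15 + (6 + 72 + 2)*1 = 15 + 80*1 = 15 + 80 = 95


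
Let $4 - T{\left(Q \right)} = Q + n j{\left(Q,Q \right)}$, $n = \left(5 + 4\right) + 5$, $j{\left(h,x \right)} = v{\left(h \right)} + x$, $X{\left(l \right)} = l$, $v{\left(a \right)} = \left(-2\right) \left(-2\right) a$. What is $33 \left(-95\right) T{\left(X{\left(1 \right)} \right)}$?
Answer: $210045$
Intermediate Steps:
$v{\left(a \right)} = 4 a$
$j{\left(h,x \right)} = x + 4 h$ ($j{\left(h,x \right)} = 4 h + x = x + 4 h$)
$n = 14$ ($n = 9 + 5 = 14$)
$T{\left(Q \right)} = 4 - 71 Q$ ($T{\left(Q \right)} = 4 - \left(Q + 14 \left(Q + 4 Q\right)\right) = 4 - \left(Q + 14 \cdot 5 Q\right) = 4 - \left(Q + 70 Q\right) = 4 - 71 Q$)
$33 \left(-95\right) T{\left(X{\left(1 \right)} \right)} = 33 \left(-95\right) \left(4 - 71\right) = - 3135 \left(4 - 71\right) = \left(-3135\right) \left(-67\right) = 210045$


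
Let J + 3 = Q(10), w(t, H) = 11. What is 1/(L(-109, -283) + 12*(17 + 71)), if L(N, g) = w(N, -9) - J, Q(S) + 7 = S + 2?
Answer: 1/1065 ≈ 0.00093897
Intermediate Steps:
Q(S) = -5 + S (Q(S) = -7 + (S + 2) = -7 + (2 + S) = -5 + S)
J = 2 (J = -3 + (-5 + 10) = -3 + 5 = 2)
L(N, g) = 9 (L(N, g) = 11 - 1*2 = 11 - 2 = 9)
1/(L(-109, -283) + 12*(17 + 71)) = 1/(9 + 12*(17 + 71)) = 1/(9 + 12*88) = 1/(9 + 1056) = 1/1065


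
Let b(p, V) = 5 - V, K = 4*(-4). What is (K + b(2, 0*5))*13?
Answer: -143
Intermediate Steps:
K = -16
(K + b(2, 0*5))*13 = (-16 + (5 - 0*5))*13 = (-16 + (5 - 1*0))*13 = (-16 + (5 + 0))*13 = (-16 + 5)*13 = -11*13 = -143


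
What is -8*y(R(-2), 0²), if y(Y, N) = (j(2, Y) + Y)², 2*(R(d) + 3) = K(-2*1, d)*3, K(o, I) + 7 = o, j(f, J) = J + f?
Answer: -7688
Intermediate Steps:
K(o, I) = -7 + o
R(d) = -33/2 (R(d) = -3 + ((-7 - 2*1)*3)/2 = -3 + ((-7 - 2)*3)/2 = -3 + (-9*3)/2 = -3 + (½)*(-27) = -3 - 27/2 = -33/2)
y(Y, N) = (2 + 2*Y)² (y(Y, N) = ((Y + 2) + Y)² = ((2 + Y) + Y)² = (2 + 2*Y)²)
-8*y(R(-2), 0²) = -32*(1 - 33/2)² = -32*(-31/2)² = -32*961/4 = -8*961 = -7688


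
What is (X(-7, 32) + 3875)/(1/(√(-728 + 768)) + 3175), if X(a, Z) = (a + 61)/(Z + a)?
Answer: 492399320/403224999 - 193858*√10/10080624975 ≈ 1.2211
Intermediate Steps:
X(a, Z) = (61 + a)/(Z + a)
(X(-7, 32) + 3875)/(1/(√(-728 + 768)) + 3175) = ((61 - 7)/(32 - 7) + 3875)/(1/(√(-728 + 768)) + 3175) = (54/25 + 3875)/(1/(√40) + 3175) = ((1/25)*54 + 3875)/(1/(2*√10) + 3175) = (54/25 + 3875)/(√10/20 + 3175) = 96929/(25*(3175 + √10/20))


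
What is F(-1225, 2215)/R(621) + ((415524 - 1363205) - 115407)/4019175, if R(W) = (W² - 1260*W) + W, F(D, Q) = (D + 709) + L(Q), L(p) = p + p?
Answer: -24273577243/88466060925 ≈ -0.27438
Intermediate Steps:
L(p) = 2*p
F(D, Q) = 709 + D + 2*Q (F(D, Q) = (D + 709) + 2*Q = (709 + D) + 2*Q = 709 + D + 2*Q)
R(W) = W² - 1259*W
F(-1225, 2215)/R(621) + ((415524 - 1363205) - 115407)/4019175 = (709 - 1225 + 2*2215)/((621*(-1259 + 621))) + ((415524 - 1363205) - 115407)/4019175 = (709 - 1225 + 4430)/((621*(-638))) + (-947681 - 115407)*(1/4019175) = 3914/(-396198) - 1063088*1/4019175 = 3914*(-1/396198) - 1063088/4019175 = -1957/198099 - 1063088/4019175 = -24273577243/88466060925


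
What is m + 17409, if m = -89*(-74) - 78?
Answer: 23917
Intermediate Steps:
m = 6508 (m = 6586 - 78 = 6508)
m + 17409 = 6508 + 17409 = 23917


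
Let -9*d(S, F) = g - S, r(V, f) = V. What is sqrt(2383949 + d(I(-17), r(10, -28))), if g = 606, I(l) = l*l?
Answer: 2*sqrt(5363806)/3 ≈ 1544.0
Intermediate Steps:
I(l) = l**2
d(S, F) = -202/3 + S/9 (d(S, F) = -(606 - S)/9 = -202/3 + S/9)
sqrt(2383949 + d(I(-17), r(10, -28))) = sqrt(2383949 + (-202/3 + (1/9)*(-17)**2)) = sqrt(2383949 + (-202/3 + (1/9)*289)) = sqrt(2383949 + (-202/3 + 289/9)) = sqrt(2383949 - 317/9) = sqrt(21455224/9) = 2*sqrt(5363806)/3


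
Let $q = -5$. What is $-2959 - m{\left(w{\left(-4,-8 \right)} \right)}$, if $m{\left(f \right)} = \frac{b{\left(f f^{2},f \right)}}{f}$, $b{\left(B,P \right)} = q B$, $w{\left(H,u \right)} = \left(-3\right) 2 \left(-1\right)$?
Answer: $-2779$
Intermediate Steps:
$w{\left(H,u \right)} = 6$ ($w{\left(H,u \right)} = \left(-6\right) \left(-1\right) = 6$)
$b{\left(B,P \right)} = - 5 B$
$m{\left(f \right)} = - 5 f^{2}$ ($m{\left(f \right)} = \frac{\left(-5\right) f f^{2}}{f} = \frac{\left(-5\right) f^{3}}{f} = - 5 f^{2}$)
$-2959 - m{\left(w{\left(-4,-8 \right)} \right)} = -2959 - - 5 \cdot 6^{2} = -2959 - \left(-5\right) 36 = -2959 - -180 = -2959 + 180 = -2779$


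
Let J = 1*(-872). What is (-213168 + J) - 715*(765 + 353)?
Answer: -1013410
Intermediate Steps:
J = -872
(-213168 + J) - 715*(765 + 353) = (-213168 - 872) - 715*(765 + 353) = -214040 - 715*1118 = -214040 - 799370 = -1013410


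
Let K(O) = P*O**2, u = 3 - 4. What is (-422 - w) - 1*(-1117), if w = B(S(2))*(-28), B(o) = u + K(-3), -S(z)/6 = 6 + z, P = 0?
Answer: 667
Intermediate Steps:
S(z) = -36 - 6*z (S(z) = -6*(6 + z) = -36 - 6*z)
u = -1
K(O) = 0 (K(O) = 0*O**2 = 0)
B(o) = -1 (B(o) = -1 + 0 = -1)
w = 28 (w = -1*(-28) = 28)
(-422 - w) - 1*(-1117) = (-422 - 1*28) - 1*(-1117) = (-422 - 28) + 1117 = -450 + 1117 = 667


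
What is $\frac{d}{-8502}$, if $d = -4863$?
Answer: $\frac{1621}{2834} \approx 0.57198$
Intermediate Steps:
$\frac{d}{-8502} = - \frac{4863}{-8502} = \left(-4863\right) \left(- \frac{1}{8502}\right) = \frac{1621}{2834}$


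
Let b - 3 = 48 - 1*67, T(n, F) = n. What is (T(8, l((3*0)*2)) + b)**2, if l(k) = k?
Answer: 64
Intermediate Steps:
b = -16 (b = 3 + (48 - 1*67) = 3 + (48 - 67) = 3 - 19 = -16)
(T(8, l((3*0)*2)) + b)**2 = (8 - 16)**2 = (-8)**2 = 64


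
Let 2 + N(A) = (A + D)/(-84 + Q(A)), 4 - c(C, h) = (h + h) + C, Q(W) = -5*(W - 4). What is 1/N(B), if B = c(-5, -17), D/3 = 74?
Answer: -279/823 ≈ -0.33900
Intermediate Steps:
D = 222 (D = 3*74 = 222)
Q(W) = 20 - 5*W (Q(W) = -5*(-4 + W) = 20 - 5*W)
c(C, h) = 4 - C - 2*h (c(C, h) = 4 - ((h + h) + C) = 4 - (2*h + C) = 4 - (C + 2*h) = 4 + (-C - 2*h) = 4 - C - 2*h)
B = 43 (B = 4 - 1*(-5) - 2*(-17) = 4 + 5 + 34 = 43)
N(A) = -2 + (222 + A)/(-64 - 5*A) (N(A) = -2 + (A + 222)/(-84 + (20 - 5*A)) = -2 + (222 + A)/(-64 - 5*A))
1/N(B) = 1/((-350 - 11*43)/(64 + 5*43)) = 1/((-350 - 473)/(64 + 215)) = 1/(-823/279) = -279/823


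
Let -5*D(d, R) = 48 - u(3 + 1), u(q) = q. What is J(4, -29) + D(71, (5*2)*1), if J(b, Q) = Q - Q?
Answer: -44/5 ≈ -8.8000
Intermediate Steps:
J(b, Q) = 0
D(d, R) = -44/5 (D(d, R) = -(48 - (3 + 1))/5 = -(48 - 1*4)/5 = -(48 - 4)/5 = -1/5*44 = -44/5)
J(4, -29) + D(71, (5*2)*1) = 0 - 44/5 = -44/5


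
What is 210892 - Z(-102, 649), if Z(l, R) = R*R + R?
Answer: -210958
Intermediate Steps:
Z(l, R) = R + R² (Z(l, R) = R² + R = R + R²)
210892 - Z(-102, 649) = 210892 - 649*(1 + 649) = 210892 - 649*650 = 210892 - 1*421850 = 210892 - 421850 = -210958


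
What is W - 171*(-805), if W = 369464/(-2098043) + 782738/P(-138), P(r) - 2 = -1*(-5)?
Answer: 3663858159641/14686301 ≈ 2.4947e+5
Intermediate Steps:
P(r) = 7 (P(r) = 2 - 1*(-5) = 2 + 5 = 7)
W = 1642215395486/14686301 (W = 369464/(-2098043) + 782738/7 = 369464*(-1/2098043) + 782738*(⅐) = -369464/2098043 + 782738/7 = 1642215395486/14686301 ≈ 1.1182e+5)
W - 171*(-805) = 1642215395486/14686301 - 171*(-805) = 1642215395486/14686301 - 1*(-137655) = 1642215395486/14686301 + 137655 = 3663858159641/14686301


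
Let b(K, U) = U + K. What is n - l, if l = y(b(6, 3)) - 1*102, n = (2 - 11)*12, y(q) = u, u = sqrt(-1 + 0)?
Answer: -6 - I ≈ -6.0 - 1.0*I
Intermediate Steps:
u = I (u = sqrt(-1) = I ≈ 1.0*I)
b(K, U) = K + U
y(q) = I
n = -108 (n = -9*12 = -108)
l = -102 + I (l = I - 1*102 = I - 102 = -102 + I ≈ -102.0 + 1.0*I)
n - l = -108 - (-102 + I) = -108 + (102 - I) = -6 - I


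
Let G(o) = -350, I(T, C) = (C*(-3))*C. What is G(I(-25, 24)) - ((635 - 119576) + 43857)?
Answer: 74734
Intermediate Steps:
I(T, C) = -3*C² (I(T, C) = (-3*C)*C = -3*C²)
G(I(-25, 24)) - ((635 - 119576) + 43857) = -350 - ((635 - 119576) + 43857) = -350 - (-118941 + 43857) = -350 - 1*(-75084) = -350 + 75084 = 74734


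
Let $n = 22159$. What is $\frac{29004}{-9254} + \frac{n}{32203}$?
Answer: $- \frac{364478213}{149003281} \approx -2.4461$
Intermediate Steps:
$\frac{29004}{-9254} + \frac{n}{32203} = \frac{29004}{-9254} + \frac{22159}{32203} = 29004 \left(- \frac{1}{9254}\right) + 22159 \cdot \frac{1}{32203} = - \frac{14502}{4627} + \frac{22159}{32203} = - \frac{364478213}{149003281}$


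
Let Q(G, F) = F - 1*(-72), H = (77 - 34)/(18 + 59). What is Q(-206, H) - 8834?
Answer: -674631/77 ≈ -8761.4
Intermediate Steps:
H = 43/77 ≈ 0.55844
Q(G, F) = 72 + F (Q(G, F) = F + 72 = 72 + F)
Q(-206, H) - 8834 = (72 + 43/77) - 8834 = 5587/77 - 8834 = -674631/77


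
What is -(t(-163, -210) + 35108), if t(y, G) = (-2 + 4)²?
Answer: -35112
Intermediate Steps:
t(y, G) = 4 (t(y, G) = 2² = 4)
-(t(-163, -210) + 35108) = -(4 + 35108) = -1*35112 = -35112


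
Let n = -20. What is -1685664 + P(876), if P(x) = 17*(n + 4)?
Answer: -1685936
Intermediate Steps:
P(x) = -272 (P(x) = 17*(-20 + 4) = 17*(-16) = -272)
-1685664 + P(876) = -1685664 - 272 = -1685936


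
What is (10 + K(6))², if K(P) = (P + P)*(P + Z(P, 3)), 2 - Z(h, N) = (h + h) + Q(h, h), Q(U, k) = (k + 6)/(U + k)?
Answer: 2500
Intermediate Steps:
Q(U, k) = (6 + k)/(U + k)
Z(h, N) = 2 - 2*h - (6 + h)/(2*h) (Z(h, N) = 2 - ((h + h) + (6 + h)/(h + h)) = 2 - (2*h + (6 + h)/((2*h))) = 2 - (2*h + (1/(2*h))*(6 + h)) = 2 - (2*h + (6 + h)/(2*h)) = 2 + (-2*h - (6 + h)/(2*h)) = 2 - 2*h - (6 + h)/(2*h))
K(P) = 2*P*(3/2 - P - 3/P) (K(P) = (P + P)*(P + (3/2 - 3/P - 2*P)) = (2*P)*(3/2 - P - 3/P) = 2*P*(3/2 - P - 3/P))
(10 + K(6))² = (10 + (-6 - 2*6² + 3*6))² = (10 + (-6 - 2*36 + 18))² = (10 + (-6 - 72 + 18))² = (10 - 60)² = (-50)² = 2500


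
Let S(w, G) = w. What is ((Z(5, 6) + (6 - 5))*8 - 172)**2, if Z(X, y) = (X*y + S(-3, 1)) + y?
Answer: 10000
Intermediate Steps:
Z(X, y) = -3 + y + X*y (Z(X, y) = (X*y - 3) + y = (-3 + X*y) + y = -3 + y + X*y)
((Z(5, 6) + (6 - 5))*8 - 172)**2 = (((-3 + 6 + 5*6) + (6 - 5))*8 - 172)**2 = (((-3 + 6 + 30) + 1)*8 - 172)**2 = ((33 + 1)*8 - 172)**2 = (34*8 - 172)**2 = (272 - 172)**2 = 100**2 = 10000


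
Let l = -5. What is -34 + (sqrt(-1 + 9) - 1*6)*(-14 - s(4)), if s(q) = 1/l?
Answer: 244/5 - 138*sqrt(2)/5 ≈ 9.7677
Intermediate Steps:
s(q) = -1/5 (s(q) = 1/(-5) = -1/5)
-34 + (sqrt(-1 + 9) - 1*6)*(-14 - s(4)) = -34 + (sqrt(-1 + 9) - 1*6)*(-14 - 1*(-1/5)) = -34 + (sqrt(8) - 6)*(-14 + 1/5) = -34 + (2*sqrt(2) - 6)*(-69/5) = -34 + (-6 + 2*sqrt(2))*(-69/5) = -34 + (414/5 - 138*sqrt(2)/5) = 244/5 - 138*sqrt(2)/5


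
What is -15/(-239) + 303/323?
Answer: 77262/77197 ≈ 1.0008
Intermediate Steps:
-15/(-239) + 303/323 = -15*(-1/239) + 303*(1/323) = 15/239 + 303/323 = 77262/77197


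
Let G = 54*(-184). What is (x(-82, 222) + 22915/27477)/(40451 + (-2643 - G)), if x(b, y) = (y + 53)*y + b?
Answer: 1675240651/1311861888 ≈ 1.2770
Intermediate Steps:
x(b, y) = b + y*(53 + y) (x(b, y) = (53 + y)*y + b = y*(53 + y) + b = b + y*(53 + y))
G = -9936
(x(-82, 222) + 22915/27477)/(40451 + (-2643 - G)) = ((-82 + 222**2 + 53*222) + 22915/27477)/(40451 + (-2643 - 1*(-9936))) = ((-82 + 49284 + 11766) + 22915*(1/27477))/(40451 + (-2643 + 9936)) = (60968 + 22915/27477)/(40451 + 7293) = (1675240651/27477)/47744 = (1675240651/27477)*(1/47744) = 1675240651/1311861888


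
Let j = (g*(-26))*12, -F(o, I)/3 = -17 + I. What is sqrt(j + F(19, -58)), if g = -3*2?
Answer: 3*sqrt(233) ≈ 45.793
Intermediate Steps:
g = -6
F(o, I) = 51 - 3*I (F(o, I) = -3*(-17 + I) = 51 - 3*I)
j = 1872 (j = -6*(-26)*12 = 156*12 = 1872)
sqrt(j + F(19, -58)) = sqrt(1872 + (51 - 3*(-58))) = sqrt(1872 + (51 + 174)) = sqrt(1872 + 225) = sqrt(2097) = 3*sqrt(233)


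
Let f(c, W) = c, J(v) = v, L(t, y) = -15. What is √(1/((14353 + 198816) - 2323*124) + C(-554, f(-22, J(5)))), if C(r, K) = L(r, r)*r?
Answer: √46598023180707/74883 ≈ 91.159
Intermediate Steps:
C(r, K) = -15*r
√(1/((14353 + 198816) - 2323*124) + C(-554, f(-22, J(5)))) = √(1/((14353 + 198816) - 2323*124) - 15*(-554)) = √(1/(213169 - 288052) + 8310) = √(1/(-74883) + 8310) = √(-1/74883 + 8310) = √(622277729/74883) = √46598023180707/74883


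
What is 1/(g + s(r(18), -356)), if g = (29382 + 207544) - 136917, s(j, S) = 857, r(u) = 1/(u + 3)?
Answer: 1/100866 ≈ 9.9141e-6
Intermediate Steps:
r(u) = 1/(3 + u)
g = 100009 (g = 236926 - 136917 = 100009)
1/(g + s(r(18), -356)) = 1/(100009 + 857) = 1/100866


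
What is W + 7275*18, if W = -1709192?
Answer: -1578242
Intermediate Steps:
W + 7275*18 = -1709192 + 7275*18 = -1709192 + 130950 = -1578242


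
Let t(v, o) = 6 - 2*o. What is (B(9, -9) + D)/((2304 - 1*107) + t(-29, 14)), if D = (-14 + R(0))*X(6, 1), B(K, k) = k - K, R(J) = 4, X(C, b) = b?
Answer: -28/2175 ≈ -0.012874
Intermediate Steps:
D = -10 (D = (-14 + 4)*1 = -10*1 = -10)
(B(9, -9) + D)/((2304 - 1*107) + t(-29, 14)) = ((-9 - 1*9) - 10)/((2304 - 1*107) + (6 - 2*14)) = ((-9 - 9) - 10)/((2304 - 107) + (6 - 28)) = (-18 - 10)/(2197 - 22) = -28/2175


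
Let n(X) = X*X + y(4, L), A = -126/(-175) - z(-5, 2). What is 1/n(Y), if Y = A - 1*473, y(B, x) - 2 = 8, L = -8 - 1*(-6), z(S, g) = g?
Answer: 625/140594699 ≈ 4.4454e-6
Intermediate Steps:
L = -2 (L = -8 + 6 = -2)
A = -32/25 (A = -126/(-175) - 1*2 = -126*(-1/175) - 2 = 18/25 - 2 = -32/25 ≈ -1.2800)
y(B, x) = 10 (y(B, x) = 2 + 8 = 10)
Y = -11857/25 (Y = -32/25 - 1*473 = -32/25 - 473 = -11857/25 ≈ -474.28)
n(X) = 10 + X² (n(X) = X*X + 10 = X² + 10 = 10 + X²)
1/n(Y) = 1/(10 + (-11857/25)²) = 1/(10 + 140588449/625) = 1/(140594699/625) = 625/140594699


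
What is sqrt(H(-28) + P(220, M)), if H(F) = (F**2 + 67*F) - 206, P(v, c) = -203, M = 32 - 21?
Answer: I*sqrt(1501) ≈ 38.743*I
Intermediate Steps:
M = 11
H(F) = -206 + F**2 + 67*F
sqrt(H(-28) + P(220, M)) = sqrt((-206 + (-28)**2 + 67*(-28)) - 203) = sqrt((-206 + 784 - 1876) - 203) = sqrt(-1298 - 203) = sqrt(-1501) = I*sqrt(1501)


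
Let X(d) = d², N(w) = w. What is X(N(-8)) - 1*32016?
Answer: -31952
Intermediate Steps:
X(N(-8)) - 1*32016 = (-8)² - 1*32016 = 64 - 32016 = -31952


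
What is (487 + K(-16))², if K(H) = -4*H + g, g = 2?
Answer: 305809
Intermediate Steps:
K(H) = 2 - 4*H (K(H) = -4*H + 2 = 2 - 4*H)
(487 + K(-16))² = (487 + (2 - 4*(-16)))² = (487 + (2 + 64))² = (487 + 66)² = 553² = 305809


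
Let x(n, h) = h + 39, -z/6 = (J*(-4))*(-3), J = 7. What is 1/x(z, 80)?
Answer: 1/119 ≈ 0.0084034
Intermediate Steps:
z = -504 (z = -6*7*(-4)*(-3) = -(-168)*(-3) = -6*84 = -504)
x(n, h) = 39 + h
1/x(z, 80) = 1/(39 + 80) = 1/119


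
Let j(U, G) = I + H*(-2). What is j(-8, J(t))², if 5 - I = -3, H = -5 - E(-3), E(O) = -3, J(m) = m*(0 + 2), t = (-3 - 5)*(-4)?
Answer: 144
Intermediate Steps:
t = 32 (t = -8*(-4) = 32)
J(m) = 2*m (J(m) = m*2 = 2*m)
H = -2 (H = -5 - 1*(-3) = -5 + 3 = -2)
I = 8 (I = 5 - 1*(-3) = 5 + 3 = 8)
j(U, G) = 12 (j(U, G) = 8 - 2*(-2) = 8 + 4 = 12)
j(-8, J(t))² = 12² = 144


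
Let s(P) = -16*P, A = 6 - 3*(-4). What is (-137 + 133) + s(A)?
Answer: -292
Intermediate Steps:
A = 18 (A = 6 + 12 = 18)
(-137 + 133) + s(A) = (-137 + 133) - 16*18 = -4 - 288 = -292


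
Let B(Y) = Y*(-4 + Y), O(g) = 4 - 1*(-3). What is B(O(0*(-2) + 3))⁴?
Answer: 194481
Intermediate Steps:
O(g) = 7 (O(g) = 4 + 3 = 7)
B(O(0*(-2) + 3))⁴ = (7*(-4 + 7))⁴ = (7*3)⁴ = 21⁴ = 194481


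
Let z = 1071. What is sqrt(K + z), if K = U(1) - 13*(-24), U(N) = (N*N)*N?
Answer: 2*sqrt(346) ≈ 37.202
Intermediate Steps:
U(N) = N**3 (U(N) = N**2*N = N**3)
K = 313 (K = 1**3 - 13*(-24) = 1 + 312 = 313)
sqrt(K + z) = sqrt(313 + 1071) = sqrt(1384) = 2*sqrt(346)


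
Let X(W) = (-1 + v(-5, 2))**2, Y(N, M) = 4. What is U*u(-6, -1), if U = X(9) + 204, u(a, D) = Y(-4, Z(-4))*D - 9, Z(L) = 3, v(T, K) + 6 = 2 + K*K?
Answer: -2665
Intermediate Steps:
v(T, K) = -4 + K**2 (v(T, K) = -6 + (2 + K*K) = -6 + (2 + K**2) = -4 + K**2)
X(W) = 1 (X(W) = (-1 + (-4 + 2**2))**2 = (-1 + (-4 + 4))**2 = (-1 + 0)**2 = (-1)**2 = 1)
u(a, D) = -9 + 4*D (u(a, D) = 4*D - 9 = -9 + 4*D)
U = 205 (U = 1 + 204 = 205)
U*u(-6, -1) = 205*(-9 + 4*(-1)) = 205*(-9 - 4) = 205*(-13) = -2665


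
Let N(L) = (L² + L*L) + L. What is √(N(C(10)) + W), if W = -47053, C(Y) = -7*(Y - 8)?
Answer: 5*I*√1867 ≈ 216.04*I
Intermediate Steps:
C(Y) = 56 - 7*Y (C(Y) = -7*(-8 + Y) = 56 - 7*Y)
N(L) = L + 2*L² (N(L) = (L² + L²) + L = 2*L² + L = L + 2*L²)
√(N(C(10)) + W) = √((56 - 7*10)*(1 + 2*(56 - 7*10)) - 47053) = √((56 - 70)*(1 + 2*(56 - 70)) - 47053) = √(-14*(1 + 2*(-14)) - 47053) = √(-14*(1 - 28) - 47053) = √(-14*(-27) - 47053) = √(378 - 47053) = √(-46675) = 5*I*√1867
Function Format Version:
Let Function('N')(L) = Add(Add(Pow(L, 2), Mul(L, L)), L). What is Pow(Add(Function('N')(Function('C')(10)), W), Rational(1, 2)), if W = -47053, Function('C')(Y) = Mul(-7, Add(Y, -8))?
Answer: Mul(5, I, Pow(1867, Rational(1, 2))) ≈ Mul(216.04, I)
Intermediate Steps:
Function('C')(Y) = Add(56, Mul(-7, Y)) (Function('C')(Y) = Mul(-7, Add(-8, Y)) = Add(56, Mul(-7, Y)))
Function('N')(L) = Add(L, Mul(2, Pow(L, 2))) (Function('N')(L) = Add(Add(Pow(L, 2), Pow(L, 2)), L) = Add(Mul(2, Pow(L, 2)), L) = Add(L, Mul(2, Pow(L, 2))))
Pow(Add(Function('N')(Function('C')(10)), W), Rational(1, 2)) = Pow(Add(Mul(Add(56, Mul(-7, 10)), Add(1, Mul(2, Add(56, Mul(-7, 10))))), -47053), Rational(1, 2)) = Pow(Add(Mul(Add(56, -70), Add(1, Mul(2, Add(56, -70)))), -47053), Rational(1, 2)) = Pow(Add(Mul(-14, Add(1, Mul(2, -14))), -47053), Rational(1, 2)) = Pow(Add(Mul(-14, Add(1, -28)), -47053), Rational(1, 2)) = Pow(Add(Mul(-14, -27), -47053), Rational(1, 2)) = Pow(Add(378, -47053), Rational(1, 2)) = Pow(-46675, Rational(1, 2)) = Mul(5, I, Pow(1867, Rational(1, 2)))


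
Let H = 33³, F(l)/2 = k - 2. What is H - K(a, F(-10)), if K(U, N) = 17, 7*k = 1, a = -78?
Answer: 35920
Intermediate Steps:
k = ⅐ (k = (⅐)*1 = ⅐ ≈ 0.14286)
F(l) = -26/7 (F(l) = 2*(⅐ - 2) = 2*(-13/7) = -26/7)
H = 35937
H - K(a, F(-10)) = 35937 - 1*17 = 35937 - 17 = 35920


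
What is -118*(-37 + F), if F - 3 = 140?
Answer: -12508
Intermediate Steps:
F = 143 (F = 3 + 140 = 143)
-118*(-37 + F) = -118*(-37 + 143) = -118*106 = -12508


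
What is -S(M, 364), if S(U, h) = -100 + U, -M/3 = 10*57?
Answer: 1810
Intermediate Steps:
M = -1710 (M = -30*57 = -3*570 = -1710)
-S(M, 364) = -(-100 - 1710) = -1*(-1810) = 1810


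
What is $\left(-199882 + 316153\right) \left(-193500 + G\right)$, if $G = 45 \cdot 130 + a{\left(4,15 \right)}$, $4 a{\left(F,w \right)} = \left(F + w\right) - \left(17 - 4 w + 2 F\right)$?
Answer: $- \frac{43633366983}{2} \approx -2.1817 \cdot 10^{10}$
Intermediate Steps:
$a{\left(F,w \right)} = - \frac{17}{4} - \frac{F}{4} + \frac{5 w}{4}$ ($a{\left(F,w \right)} = \frac{\left(F + w\right) - \left(17 - 4 w + 2 F\right)}{4} = \frac{-17 - F + 5 w}{4} = - \frac{17}{4} - \frac{F}{4} + \frac{5 w}{4}$)
$G = \frac{11727}{2}$ ($G = 45 \cdot 130 - - \frac{27}{2} = 5850 - - \frac{27}{2} = 5850 + \frac{27}{2} = \frac{11727}{2} \approx 5863.5$)
$\left(-199882 + 316153\right) \left(-193500 + G\right) = \left(-199882 + 316153\right) \left(-193500 + \frac{11727}{2}\right) = 116271 \left(- \frac{375273}{2}\right) = - \frac{43633366983}{2}$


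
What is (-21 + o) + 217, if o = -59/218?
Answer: 42669/218 ≈ 195.73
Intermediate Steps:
o = -59/218 (o = -59*1/218 = -59/218 ≈ -0.27064)
(-21 + o) + 217 = (-21 - 59/218) + 217 = -4637/218 + 217 = 42669/218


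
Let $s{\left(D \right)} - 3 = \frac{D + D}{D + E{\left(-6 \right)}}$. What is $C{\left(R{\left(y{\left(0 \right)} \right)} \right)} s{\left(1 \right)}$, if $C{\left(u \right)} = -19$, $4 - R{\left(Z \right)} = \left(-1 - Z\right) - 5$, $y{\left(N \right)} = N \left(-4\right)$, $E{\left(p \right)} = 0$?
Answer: $-95$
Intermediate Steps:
$y{\left(N \right)} = - 4 N$
$R{\left(Z \right)} = 10 + Z$ ($R{\left(Z \right)} = 4 - \left(\left(-1 - Z\right) - 5\right) = 4 - \left(-6 - Z\right) = 4 + \left(6 + Z\right) = 10 + Z$)
$s{\left(D \right)} = 5$ ($s{\left(D \right)} = 3 + \frac{D + D}{D + 0} = 3 + \frac{2 D}{D} = 3 + 2 = 5$)
$C{\left(R{\left(y{\left(0 \right)} \right)} \right)} s{\left(1 \right)} = \left(-19\right) 5 = -95$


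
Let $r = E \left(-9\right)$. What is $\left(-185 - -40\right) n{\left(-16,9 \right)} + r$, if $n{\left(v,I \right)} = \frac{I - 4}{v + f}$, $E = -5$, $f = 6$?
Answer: $\frac{235}{2} \approx 117.5$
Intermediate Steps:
$n{\left(v,I \right)} = \frac{-4 + I}{6 + v}$ ($n{\left(v,I \right)} = \frac{I - 4}{v + 6} = \frac{-4 + I}{6 + v}$)
$r = 45$ ($r = \left(-5\right) \left(-9\right) = 45$)
$\left(-185 - -40\right) n{\left(-16,9 \right)} + r = \left(-185 - -40\right) \frac{-4 + 9}{6 - 16} + 45 = \left(-185 + 40\right) \frac{1}{-10} \cdot 5 + 45 = - 145 \left(\left(- \frac{1}{10}\right) 5\right) + 45 = \left(-145\right) \left(- \frac{1}{2}\right) + 45 = \frac{145}{2} + 45 = \frac{235}{2}$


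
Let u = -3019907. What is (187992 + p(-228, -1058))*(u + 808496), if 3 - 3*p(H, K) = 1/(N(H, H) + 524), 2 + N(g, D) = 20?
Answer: -225325544425529/542 ≈ -4.1573e+11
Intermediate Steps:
N(g, D) = 18 (N(g, D) = -2 + 20 = 18)
p(H, K) = 1625/1626 (p(H, K) = 1 - 1/(3*(18 + 524)) = 1 - ⅓/542 = 1 - ⅓*1/542 = 1 - 1/1626 = 1625/1626)
(187992 + p(-228, -1058))*(u + 808496) = (187992 + 1625/1626)*(-3019907 + 808496) = (305676617/1626)*(-2211411) = -225325544425529/542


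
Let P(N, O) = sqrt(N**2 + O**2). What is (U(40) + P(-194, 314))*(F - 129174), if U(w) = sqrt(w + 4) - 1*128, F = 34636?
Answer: 12100864 - 189076*sqrt(11) - 189076*sqrt(34058) ≈ -2.3420e+7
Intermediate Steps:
U(w) = -128 + sqrt(4 + w) (U(w) = sqrt(4 + w) - 128 = -128 + sqrt(4 + w))
(U(40) + P(-194, 314))*(F - 129174) = ((-128 + sqrt(4 + 40)) + sqrt((-194)**2 + 314**2))*(34636 - 129174) = ((-128 + sqrt(44)) + sqrt(37636 + 98596))*(-94538) = ((-128 + 2*sqrt(11)) + sqrt(136232))*(-94538) = ((-128 + 2*sqrt(11)) + 2*sqrt(34058))*(-94538) = (-128 + 2*sqrt(11) + 2*sqrt(34058))*(-94538) = 12100864 - 189076*sqrt(11) - 189076*sqrt(34058)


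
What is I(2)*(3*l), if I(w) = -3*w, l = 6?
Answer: -108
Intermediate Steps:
I(2)*(3*l) = (-3*2)*(3*6) = -6*18 = -108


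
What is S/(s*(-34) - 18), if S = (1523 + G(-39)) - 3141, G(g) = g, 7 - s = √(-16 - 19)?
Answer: 106048/26499 + 28169*I*√35/52998 ≈ 4.002 + 3.1445*I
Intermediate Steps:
s = 7 - I*√35 (s = 7 - √(-16 - 19) = 7 - √(-35) = 7 - I*√35 ≈ 7.0 - 5.9161*I)
S = -1657 (S = (1523 - 39) - 3141 = 1484 - 3141 = -1657)
S/(s*(-34) - 18) = -1657/((7 - I*√35)*(-34) - 18) = -1657/((-238 + 34*I*√35) - 18) = -1657/(-256 + 34*I*√35)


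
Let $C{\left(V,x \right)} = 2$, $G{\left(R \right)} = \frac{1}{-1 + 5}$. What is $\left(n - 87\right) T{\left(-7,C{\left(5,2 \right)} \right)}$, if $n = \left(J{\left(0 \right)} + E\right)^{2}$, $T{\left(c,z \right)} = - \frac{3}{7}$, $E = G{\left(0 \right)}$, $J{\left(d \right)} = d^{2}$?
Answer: $\frac{4173}{112} \approx 37.259$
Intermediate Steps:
$G{\left(R \right)} = \frac{1}{4}$
$E = \frac{1}{4} \approx 0.25$
$T{\left(c,z \right)} = - \frac{3}{7}$ ($T{\left(c,z \right)} = \left(-3\right) \frac{1}{7} = - \frac{3}{7}$)
$n = \frac{1}{16}$ ($n = \left(0^{2} + \frac{1}{4}\right)^{2} = \left(0 + \frac{1}{4}\right)^{2} = \left(\frac{1}{4}\right)^{2} = \frac{1}{16} \approx 0.0625$)
$\left(n - 87\right) T{\left(-7,C{\left(5,2 \right)} \right)} = \left(\frac{1}{16} - 87\right) \left(- \frac{3}{7}\right) = \left(- \frac{1391}{16}\right) \left(- \frac{3}{7}\right) = \frac{4173}{112}$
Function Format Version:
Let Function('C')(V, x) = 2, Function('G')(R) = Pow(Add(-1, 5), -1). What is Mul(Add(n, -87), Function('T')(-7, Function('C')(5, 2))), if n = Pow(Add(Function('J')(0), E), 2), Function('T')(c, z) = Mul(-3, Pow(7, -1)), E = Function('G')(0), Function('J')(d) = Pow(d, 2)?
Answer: Rational(4173, 112) ≈ 37.259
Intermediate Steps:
Function('G')(R) = Rational(1, 4) (Function('G')(R) = Pow(4, -1) = Rational(1, 4))
E = Rational(1, 4) ≈ 0.25000
Function('T')(c, z) = Rational(-3, 7) (Function('T')(c, z) = Mul(-3, Rational(1, 7)) = Rational(-3, 7))
n = Rational(1, 16) (n = Pow(Add(Pow(0, 2), Rational(1, 4)), 2) = Pow(Add(0, Rational(1, 4)), 2) = Pow(Rational(1, 4), 2) = Rational(1, 16) ≈ 0.062500)
Mul(Add(n, -87), Function('T')(-7, Function('C')(5, 2))) = Mul(Add(Rational(1, 16), -87), Rational(-3, 7)) = Mul(Rational(-1391, 16), Rational(-3, 7)) = Rational(4173, 112)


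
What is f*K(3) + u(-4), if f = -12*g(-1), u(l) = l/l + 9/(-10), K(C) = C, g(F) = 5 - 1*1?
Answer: -1439/10 ≈ -143.90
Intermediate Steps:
g(F) = 4 (g(F) = 5 - 1 = 4)
u(l) = ⅒ (u(l) = 1 + 9*(-⅒) = 1 - 9/10 = ⅒)
f = -48 (f = -12*4 = -48)
f*K(3) + u(-4) = -48*3 + ⅒ = -144 + ⅒ = -1439/10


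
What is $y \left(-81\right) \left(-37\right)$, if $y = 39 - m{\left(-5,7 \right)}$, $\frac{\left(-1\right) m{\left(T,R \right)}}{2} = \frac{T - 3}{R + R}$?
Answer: $\frac{794205}{7} \approx 1.1346 \cdot 10^{5}$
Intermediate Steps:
$m{\left(T,R \right)} = - \frac{-3 + T}{R}$ ($m{\left(T,R \right)} = - 2 \frac{T - 3}{R + R} = - 2 \frac{-3 + T}{2 R} = - \frac{-3 + T}{R}$)
$y = \frac{265}{7}$ ($y = 39 - \frac{3 - -5}{7} = 39 - \frac{3 + 5}{7} = 39 - \frac{1}{7} \cdot 8 = 39 - \frac{8}{7} = \frac{265}{7} \approx 37.857$)
$y \left(-81\right) \left(-37\right) = \frac{265}{7} \left(-81\right) \left(-37\right) = \left(- \frac{21465}{7}\right) \left(-37\right) = \frac{794205}{7}$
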